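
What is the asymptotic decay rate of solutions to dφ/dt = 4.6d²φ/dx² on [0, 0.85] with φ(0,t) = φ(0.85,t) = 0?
Eigenvalues: λₙ = 4.6n²π²/0.85².
First three modes:
  n=1: λ₁ = 4.6π²/0.85² ≈ 62.838
  n=2: λ₂ = 18.4π²/0.85² ≈ 251.35 (4× faster decay)
  n=3: λ₃ = 41.4π²/0.85² ≈ 565.539 (9× faster decay)
As t → ∞, higher modes decay exponentially faster. The n=1 mode dominates: φ ~ c₁ sin(πx/0.85) e^{-λ₁t}.
Decay rate: λ₁ = 4.6π²/0.85² ≈ 62.838.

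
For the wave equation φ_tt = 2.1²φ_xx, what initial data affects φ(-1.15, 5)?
Domain of dependence: [-11.65, 9.35]. Signals travel at speed 2.1, so data within |x - -1.15| ≤ 2.1·5 = 10.5 can reach the point.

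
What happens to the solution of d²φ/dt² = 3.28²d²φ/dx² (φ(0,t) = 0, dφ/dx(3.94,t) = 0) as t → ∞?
φ oscillates (no decay). Energy is conserved; the solution oscillates indefinitely as standing waves.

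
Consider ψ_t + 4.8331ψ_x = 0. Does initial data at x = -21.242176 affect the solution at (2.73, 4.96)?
Yes. The characteristic through (2.73, 4.96) passes through x = -21.242176.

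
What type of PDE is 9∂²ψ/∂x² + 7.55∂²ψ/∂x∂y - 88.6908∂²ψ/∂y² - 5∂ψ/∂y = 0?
With A = 9, B = 7.55, C = -88.6908, the discriminant is 3249.8713. This is a hyperbolic PDE.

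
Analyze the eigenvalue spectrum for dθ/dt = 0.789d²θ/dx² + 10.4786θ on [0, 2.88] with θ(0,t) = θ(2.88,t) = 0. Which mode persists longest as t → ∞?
Eigenvalues: λₙ = 0.789n²π²/2.88² - 10.4786.
First three modes:
  n=1: λ₁ = 0.789π²/2.88² - 10.4786 ≈ -9.54
  n=2: λ₂ = 3.156π²/2.88² - 10.4786 ≈ -6.723
  n=3: λ₃ = 7.101π²/2.88² - 10.4786 ≈ -2.029
Since 0.789π²/2.88² ≈ 0.939 < 10.4786, λ₁ < 0.
The n=1 mode grows fastest (−λₙ is largest for n=1) → dominates.
Asymptotic: θ ~ c₁ sin(πx/2.88) e^{9.54t} (exponential growth at rate −λ₁ ≈ 9.54).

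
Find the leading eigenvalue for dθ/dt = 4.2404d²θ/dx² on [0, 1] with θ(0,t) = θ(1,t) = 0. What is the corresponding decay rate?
Eigenvalues: λₙ = 4.2404n²π².
First three modes:
  n=1: λ₁ = 4.2404π² ≈ 41.851
  n=2: λ₂ = 16.9616π² ≈ 167.404 (4× faster decay)
  n=3: λ₃ = 38.1636π² ≈ 376.66 (9× faster decay)
As t → ∞, higher modes decay exponentially faster. The n=1 mode dominates: θ ~ c₁ sin(πx) e^{-λ₁t}.
Decay rate: λ₁ = 4.2404π² ≈ 41.851.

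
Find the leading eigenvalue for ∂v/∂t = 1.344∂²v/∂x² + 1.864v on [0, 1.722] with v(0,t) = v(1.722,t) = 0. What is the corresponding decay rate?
Eigenvalues: λₙ = 1.344n²π²/1.722² - 1.864.
First three modes:
  n=1: λ₁ = 1.344π²/1.722² - 1.864 ≈ 2.609
  n=2: λ₂ = 5.376π²/1.722² - 1.864 ≈ 16.029
  n=3: λ₃ = 12.096π²/1.722² - 1.864 ≈ 38.396
Since 1.344π²/1.722² ≈ 4.473 > 1.864, all λₙ > 0.
The n=1 mode decays slowest → dominates as t → ∞.
Asymptotic: v ~ c₁ sin(πx/1.722) e^{-λ₁t} with decay rate λ₁ ≈ 2.609.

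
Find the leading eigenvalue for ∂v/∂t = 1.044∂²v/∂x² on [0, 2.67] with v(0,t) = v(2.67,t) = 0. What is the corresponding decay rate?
Eigenvalues: λₙ = 1.044n²π²/2.67².
First three modes:
  n=1: λ₁ = 1.044π²/2.67² ≈ 1.445
  n=2: λ₂ = 4.176π²/2.67² ≈ 5.781 (4× faster decay)
  n=3: λ₃ = 9.396π²/2.67² ≈ 13.008 (9× faster decay)
As t → ∞, higher modes decay exponentially faster. The n=1 mode dominates: v ~ c₁ sin(πx/2.67) e^{-λ₁t}.
Decay rate: λ₁ = 1.044π²/2.67² ≈ 1.445.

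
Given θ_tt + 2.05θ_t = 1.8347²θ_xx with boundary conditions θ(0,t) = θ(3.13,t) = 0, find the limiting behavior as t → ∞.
θ → 0. Damping (γ=2.05) dissipates energy; oscillations decay exponentially.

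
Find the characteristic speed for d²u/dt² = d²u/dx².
Speed = 1. Information travels along characteristics x = x₀ ± 1t.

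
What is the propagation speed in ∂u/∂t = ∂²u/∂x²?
Infinite. The heat equation is parabolic, not hyperbolic, so disturbances propagate instantly.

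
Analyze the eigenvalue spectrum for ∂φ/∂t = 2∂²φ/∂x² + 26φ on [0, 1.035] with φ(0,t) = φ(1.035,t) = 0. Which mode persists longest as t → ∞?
Eigenvalues: λₙ = 2n²π²/1.035² - 26.
First three modes:
  n=1: λ₁ = 2π²/1.035² - 26 ≈ -7.573
  n=2: λ₂ = 8π²/1.035² - 26 ≈ 47.707
  n=3: λ₃ = 18π²/1.035² - 26 ≈ 139.841
Since 2π²/1.035² ≈ 18.427 < 26, λ₁ < 0.
The n=1 mode grows fastest (−λₙ is largest for n=1) → dominates.
Asymptotic: φ ~ c₁ sin(πx/1.035) e^{7.573t} (exponential growth at rate −λ₁ ≈ 7.573).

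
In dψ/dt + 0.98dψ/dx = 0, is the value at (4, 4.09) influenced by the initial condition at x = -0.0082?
Yes. The characteristic through (4, 4.09) passes through x = -0.0082.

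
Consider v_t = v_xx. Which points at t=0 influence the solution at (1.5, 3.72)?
The entire real line. The heat equation has infinite propagation speed: any initial disturbance instantly affects all points (though exponentially small far away).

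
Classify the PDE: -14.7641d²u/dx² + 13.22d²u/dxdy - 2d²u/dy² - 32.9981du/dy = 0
A = -14.7641, B = 13.22, C = -2. Discriminant B² - 4AC = 56.6556. Since 56.6556 > 0, hyperbolic.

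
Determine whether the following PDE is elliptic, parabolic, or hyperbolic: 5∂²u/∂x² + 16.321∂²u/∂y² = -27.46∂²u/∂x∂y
Rewriting in standard form: 5∂²u/∂x² + 27.46∂²u/∂x∂y + 16.321∂²u/∂y² = 0. Coefficients: A = 5, B = 27.46, C = 16.321. B² - 4AC = 427.6316, which is positive, so the equation is hyperbolic.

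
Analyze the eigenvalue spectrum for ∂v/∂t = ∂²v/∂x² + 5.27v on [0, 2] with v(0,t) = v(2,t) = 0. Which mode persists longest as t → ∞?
Eigenvalues: λₙ = n²π²/2² - 5.27.
First three modes:
  n=1: λ₁ = π²/2² - 5.27 ≈ -2.803
  n=2: λ₂ = 4π²/2² - 5.27 ≈ 4.6
  n=3: λ₃ = 9π²/2² - 5.27 ≈ 16.937
Since π²/2² ≈ 2.467 < 5.27, λ₁ < 0.
The n=1 mode grows fastest (−λₙ is largest for n=1) → dominates.
Asymptotic: v ~ c₁ sin(πx/2) e^{2.803t} (exponential growth at rate −λ₁ ≈ 2.803).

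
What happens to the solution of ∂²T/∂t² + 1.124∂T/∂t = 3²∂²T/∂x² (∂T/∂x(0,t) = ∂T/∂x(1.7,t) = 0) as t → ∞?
T → constant (steady state). Damping (γ=1.124) dissipates the nonconstant modes; with Neumann BCs the spatial average obeys M''+γM'=0 and tends to a finite limit.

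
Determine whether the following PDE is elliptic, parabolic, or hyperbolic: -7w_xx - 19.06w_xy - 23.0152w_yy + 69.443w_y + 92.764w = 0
Coefficients: A = -7, B = -19.06, C = -23.0152. B² - 4AC = -281.142, which is negative, so the equation is elliptic.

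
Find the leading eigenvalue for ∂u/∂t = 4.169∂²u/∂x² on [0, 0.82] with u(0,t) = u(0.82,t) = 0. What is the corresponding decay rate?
Eigenvalues: λₙ = 4.169n²π²/0.82².
First three modes:
  n=1: λ₁ = 4.169π²/0.82² ≈ 61.193
  n=2: λ₂ = 16.676π²/0.82² ≈ 244.773 (4× faster decay)
  n=3: λ₃ = 37.521π²/0.82² ≈ 550.74 (9× faster decay)
As t → ∞, higher modes decay exponentially faster. The n=1 mode dominates: u ~ c₁ sin(πx/0.82) e^{-λ₁t}.
Decay rate: λ₁ = 4.169π²/0.82² ≈ 61.193.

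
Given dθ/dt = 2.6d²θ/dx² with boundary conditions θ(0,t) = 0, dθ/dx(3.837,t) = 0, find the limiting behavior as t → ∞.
θ → 0. Heat escapes through the Dirichlet boundary.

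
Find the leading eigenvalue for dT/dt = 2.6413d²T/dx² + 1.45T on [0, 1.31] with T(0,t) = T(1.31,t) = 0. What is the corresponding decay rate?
Eigenvalues: λₙ = 2.6413n²π²/1.31² - 1.45.
First three modes:
  n=1: λ₁ = 2.6413π²/1.31² - 1.45 ≈ 13.741
  n=2: λ₂ = 10.5652π²/1.31² - 1.45 ≈ 59.312
  n=3: λ₃ = 23.7717π²/1.31² - 1.45 ≈ 135.265
Since 2.6413π²/1.31² ≈ 15.191 > 1.45, all λₙ > 0.
The n=1 mode decays slowest → dominates as t → ∞.
Asymptotic: T ~ c₁ sin(πx/1.31) e^{-λ₁t} with decay rate λ₁ ≈ 13.741.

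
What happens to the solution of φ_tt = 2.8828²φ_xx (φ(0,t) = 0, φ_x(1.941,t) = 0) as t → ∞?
φ oscillates (no decay). Energy is conserved; the solution oscillates indefinitely as standing waves.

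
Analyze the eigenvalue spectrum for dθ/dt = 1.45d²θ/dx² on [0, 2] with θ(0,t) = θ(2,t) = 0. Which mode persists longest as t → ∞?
Eigenvalues: λₙ = 1.45n²π²/2².
First three modes:
  n=1: λ₁ = 1.45π²/2² ≈ 3.578
  n=2: λ₂ = 5.8π²/2² ≈ 14.311 (4× faster decay)
  n=3: λ₃ = 13.05π²/2² ≈ 32.2 (9× faster decay)
As t → ∞, higher modes decay exponentially faster. The n=1 mode dominates: θ ~ c₁ sin(πx/2) e^{-λ₁t}.
Decay rate: λ₁ = 1.45π²/2² ≈ 3.578.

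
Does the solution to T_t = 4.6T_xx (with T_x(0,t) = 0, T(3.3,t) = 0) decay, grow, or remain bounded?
T → 0. Heat escapes through the Dirichlet boundary.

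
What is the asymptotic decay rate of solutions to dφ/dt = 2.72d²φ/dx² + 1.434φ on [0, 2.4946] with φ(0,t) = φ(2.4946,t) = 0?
Eigenvalues: λₙ = 2.72n²π²/2.4946² - 1.434.
First three modes:
  n=1: λ₁ = 2.72π²/2.4946² - 1.434 ≈ 2.88
  n=2: λ₂ = 10.88π²/2.4946² - 1.434 ≈ 15.821
  n=3: λ₃ = 24.48π²/2.4946² - 1.434 ≈ 37.391
Since 2.72π²/2.4946² ≈ 4.314 > 1.434, all λₙ > 0.
The n=1 mode decays slowest → dominates as t → ∞.
Asymptotic: φ ~ c₁ sin(πx/2.4946) e^{-λ₁t} with decay rate λ₁ ≈ 2.88.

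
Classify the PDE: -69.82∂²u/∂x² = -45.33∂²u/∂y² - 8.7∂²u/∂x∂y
Rewriting in standard form: -69.82∂²u/∂x² + 8.7∂²u/∂x∂y + 45.33∂²u/∂y² = 0. A = -69.82, B = 8.7, C = 45.33. Discriminant B² - 4AC = 12735.4524. Since 12735.4524 > 0, hyperbolic.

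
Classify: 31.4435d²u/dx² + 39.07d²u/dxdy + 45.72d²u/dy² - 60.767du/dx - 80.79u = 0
Elliptic (discriminant = -4223.92238).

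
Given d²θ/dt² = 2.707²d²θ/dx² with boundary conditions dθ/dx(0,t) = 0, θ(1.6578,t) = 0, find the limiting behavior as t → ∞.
θ oscillates (no decay). Energy is conserved; the solution oscillates indefinitely as standing waves.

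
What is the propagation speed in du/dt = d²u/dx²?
Infinite. The heat equation is parabolic, not hyperbolic, so disturbances propagate instantly.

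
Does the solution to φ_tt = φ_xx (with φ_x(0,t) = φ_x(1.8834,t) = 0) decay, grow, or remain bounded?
φ oscillates about a mean that drifts linearly in t (generically unbounded; no decay). There is no damping, so the nonconstant modes persist as standing waves (energy conserved, no decay). But with Neumann conditions at both ends the constant mode has eigenvalue 0: the spatial mean M(t) of φ satisfies M'' = 0, so M(t) = M(0) + M'(0)·t. Unless the initial velocity has zero mean (∫φ_t(x,0)dx = 0), the solution grows linearly in t (unbounded, though not exponentially); if it does have zero mean, the solution stays bounded and simply oscillates.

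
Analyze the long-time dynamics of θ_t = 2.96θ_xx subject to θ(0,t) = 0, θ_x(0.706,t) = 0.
Long-time behavior: θ → 0. Heat escapes through the Dirichlet boundary.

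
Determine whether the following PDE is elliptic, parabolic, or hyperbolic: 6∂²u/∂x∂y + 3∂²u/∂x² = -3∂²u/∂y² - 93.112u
Rewriting in standard form: 3∂²u/∂x² + 6∂²u/∂x∂y + 3∂²u/∂y² + 93.112u = 0. Coefficients: A = 3, B = 6, C = 3. B² - 4AC = 0, which is zero, so the equation is parabolic.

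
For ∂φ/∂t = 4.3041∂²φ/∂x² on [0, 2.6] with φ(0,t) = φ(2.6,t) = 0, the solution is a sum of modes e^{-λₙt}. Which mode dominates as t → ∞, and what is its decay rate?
Eigenvalues: λₙ = 4.3041n²π²/2.6².
First three modes:
  n=1: λ₁ = 4.3041π²/2.6² ≈ 6.284
  n=2: λ₂ = 17.2164π²/2.6² ≈ 25.136 (4× faster decay)
  n=3: λ₃ = 38.7369π²/2.6² ≈ 56.556 (9× faster decay)
As t → ∞, higher modes decay exponentially faster. The n=1 mode dominates: φ ~ c₁ sin(πx/2.6) e^{-λ₁t}.
Decay rate: λ₁ = 4.3041π²/2.6² ≈ 6.284.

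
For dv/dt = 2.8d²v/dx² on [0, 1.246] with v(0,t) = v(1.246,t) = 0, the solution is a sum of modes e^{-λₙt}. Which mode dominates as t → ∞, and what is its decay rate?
Eigenvalues: λₙ = 2.8n²π²/1.246².
First three modes:
  n=1: λ₁ = 2.8π²/1.246² ≈ 17.8
  n=2: λ₂ = 11.2π²/1.246² ≈ 71.2 (4× faster decay)
  n=3: λ₃ = 25.2π²/1.246² ≈ 160.201 (9× faster decay)
As t → ∞, higher modes decay exponentially faster. The n=1 mode dominates: v ~ c₁ sin(πx/1.246) e^{-λ₁t}.
Decay rate: λ₁ = 2.8π²/1.246² ≈ 17.8.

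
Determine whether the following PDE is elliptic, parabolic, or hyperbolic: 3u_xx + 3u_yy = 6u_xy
Rewriting in standard form: 3u_xx - 6u_xy + 3u_yy = 0. Coefficients: A = 3, B = -6, C = 3. B² - 4AC = 0, which is zero, so the equation is parabolic.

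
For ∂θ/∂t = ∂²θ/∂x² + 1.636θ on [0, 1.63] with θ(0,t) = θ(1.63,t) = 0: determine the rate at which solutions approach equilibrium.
Eigenvalues: λₙ = n²π²/1.63² - 1.636.
First three modes:
  n=1: λ₁ = π²/1.63² - 1.636 ≈ 2.079
  n=2: λ₂ = 4π²/1.63² - 1.636 ≈ 13.223
  n=3: λ₃ = 9π²/1.63² - 1.636 ≈ 31.796
Since π²/1.63² ≈ 3.715 > 1.636, all λₙ > 0.
The n=1 mode decays slowest → dominates as t → ∞.
Asymptotic: θ ~ c₁ sin(πx/1.63) e^{-λ₁t} with decay rate λ₁ ≈ 2.079.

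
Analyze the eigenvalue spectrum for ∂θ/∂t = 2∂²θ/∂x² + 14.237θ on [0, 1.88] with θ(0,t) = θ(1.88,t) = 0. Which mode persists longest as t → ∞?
Eigenvalues: λₙ = 2n²π²/1.88² - 14.237.
First three modes:
  n=1: λ₁ = 2π²/1.88² - 14.237 ≈ -8.652
  n=2: λ₂ = 8π²/1.88² - 14.237 ≈ 8.103
  n=3: λ₃ = 18π²/1.88² - 14.237 ≈ 36.027
Since 2π²/1.88² ≈ 5.585 < 14.237, λ₁ < 0.
The n=1 mode grows fastest (−λₙ is largest for n=1) → dominates.
Asymptotic: θ ~ c₁ sin(πx/1.88) e^{8.652t} (exponential growth at rate −λ₁ ≈ 8.652).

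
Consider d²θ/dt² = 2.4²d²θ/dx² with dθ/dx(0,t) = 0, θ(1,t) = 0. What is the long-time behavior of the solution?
As t → ∞, θ oscillates (no decay). Energy is conserved; the solution oscillates indefinitely as standing waves.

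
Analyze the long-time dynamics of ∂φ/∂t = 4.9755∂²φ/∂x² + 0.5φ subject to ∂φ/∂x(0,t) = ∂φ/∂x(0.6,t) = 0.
Long-time behavior: φ grows unboundedly. With Neumann BCs the constant mode has diffusion eigenvalue 0, so any r > 0 makes it grow like e^(0.5t); solution grows exponentially.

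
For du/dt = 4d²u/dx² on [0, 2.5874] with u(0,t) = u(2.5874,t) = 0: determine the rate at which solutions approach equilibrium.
Eigenvalues: λₙ = 4n²π²/2.5874².
First three modes:
  n=1: λ₁ = 4π²/2.5874² ≈ 5.897
  n=2: λ₂ = 16π²/2.5874² ≈ 23.588 (4× faster decay)
  n=3: λ₃ = 36π²/2.5874² ≈ 53.073 (9× faster decay)
As t → ∞, higher modes decay exponentially faster. The n=1 mode dominates: u ~ c₁ sin(πx/2.5874) e^{-λ₁t}.
Decay rate: λ₁ = 4π²/2.5874² ≈ 5.897.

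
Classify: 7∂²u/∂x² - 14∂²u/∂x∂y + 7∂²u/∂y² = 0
Parabolic (discriminant = 0).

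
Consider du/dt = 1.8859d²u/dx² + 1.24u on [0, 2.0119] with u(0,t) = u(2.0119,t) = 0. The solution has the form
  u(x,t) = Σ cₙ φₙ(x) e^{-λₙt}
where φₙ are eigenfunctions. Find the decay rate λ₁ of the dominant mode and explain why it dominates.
Eigenvalues: λₙ = 1.8859n²π²/2.0119² - 1.24.
First three modes:
  n=1: λ₁ = 1.8859π²/2.0119² - 1.24 ≈ 3.358
  n=2: λ₂ = 7.5436π²/2.0119² - 1.24 ≈ 17.154
  n=3: λ₃ = 16.9731π²/2.0119² - 1.24 ≈ 40.145
Since 1.8859π²/2.0119² ≈ 4.598 > 1.24, all λₙ > 0.
The n=1 mode decays slowest → dominates as t → ∞.
Asymptotic: u ~ c₁ sin(πx/2.0119) e^{-λ₁t} with decay rate λ₁ ≈ 3.358.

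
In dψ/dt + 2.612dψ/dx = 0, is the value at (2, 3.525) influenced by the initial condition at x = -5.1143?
No. Only data at x = -7.2073 affects (2, 3.525). Advection has one-way propagation along characteristics.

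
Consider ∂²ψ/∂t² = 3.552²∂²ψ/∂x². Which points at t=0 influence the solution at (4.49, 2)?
Domain of dependence: [-2.614, 11.594]. Signals travel at speed 3.552, so data within |x - 4.49| ≤ 3.552·2 = 7.104 can reach the point.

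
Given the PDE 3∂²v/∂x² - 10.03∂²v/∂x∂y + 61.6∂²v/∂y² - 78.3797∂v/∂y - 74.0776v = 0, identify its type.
The second-order coefficients are A = 3, B = -10.03, C = 61.6. Since B² - 4AC = -638.5991 < 0, this is an elliptic PDE.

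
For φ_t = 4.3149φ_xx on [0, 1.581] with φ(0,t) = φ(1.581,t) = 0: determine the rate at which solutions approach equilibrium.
Eigenvalues: λₙ = 4.3149n²π²/1.581².
First three modes:
  n=1: λ₁ = 4.3149π²/1.581² ≈ 17.038
  n=2: λ₂ = 17.2596π²/1.581² ≈ 68.15 (4× faster decay)
  n=3: λ₃ = 38.8341π²/1.581² ≈ 153.338 (9× faster decay)
As t → ∞, higher modes decay exponentially faster. The n=1 mode dominates: φ ~ c₁ sin(πx/1.581) e^{-λ₁t}.
Decay rate: λ₁ = 4.3149π²/1.581² ≈ 17.038.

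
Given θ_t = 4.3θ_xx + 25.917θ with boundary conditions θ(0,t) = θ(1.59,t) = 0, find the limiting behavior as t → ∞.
θ grows unboundedly. Reaction dominates diffusion (r=25.917 > κπ²/L²≈16.79); solution grows exponentially.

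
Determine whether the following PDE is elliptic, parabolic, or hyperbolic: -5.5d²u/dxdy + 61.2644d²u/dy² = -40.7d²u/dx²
Rewriting in standard form: 40.7d²u/dx² - 5.5d²u/dxdy + 61.2644d²u/dy² = 0. Coefficients: A = 40.7, B = -5.5, C = 61.2644. B² - 4AC = -9943.59432, which is negative, so the equation is elliptic.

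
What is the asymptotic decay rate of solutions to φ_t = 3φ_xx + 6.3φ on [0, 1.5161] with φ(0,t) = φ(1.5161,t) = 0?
Eigenvalues: λₙ = 3n²π²/1.5161² - 6.3.
First three modes:
  n=1: λ₁ = 3π²/1.5161² - 6.3 ≈ 6.581
  n=2: λ₂ = 12π²/1.5161² - 6.3 ≈ 45.226
  n=3: λ₃ = 27π²/1.5161² - 6.3 ≈ 109.633
Since 3π²/1.5161² ≈ 12.881 > 6.3, all λₙ > 0.
The n=1 mode decays slowest → dominates as t → ∞.
Asymptotic: φ ~ c₁ sin(πx/1.5161) e^{-λ₁t} with decay rate λ₁ ≈ 6.581.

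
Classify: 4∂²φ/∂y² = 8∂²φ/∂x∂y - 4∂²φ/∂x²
Rewriting in standard form: 4∂²φ/∂x² - 8∂²φ/∂x∂y + 4∂²φ/∂y² = 0. Parabolic (discriminant = 0).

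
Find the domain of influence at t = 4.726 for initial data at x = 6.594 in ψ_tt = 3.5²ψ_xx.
Domain of influence: [-9.947, 23.135]. Data at x = 6.594 spreads outward at speed 3.5.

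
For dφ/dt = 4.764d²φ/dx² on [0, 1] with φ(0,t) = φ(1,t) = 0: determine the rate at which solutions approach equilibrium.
Eigenvalues: λₙ = 4.764n²π².
First three modes:
  n=1: λ₁ = 4.764π² ≈ 47.019
  n=2: λ₂ = 19.056π² ≈ 188.075 (4× faster decay)
  n=3: λ₃ = 42.876π² ≈ 423.169 (9× faster decay)
As t → ∞, higher modes decay exponentially faster. The n=1 mode dominates: φ ~ c₁ sin(πx) e^{-λ₁t}.
Decay rate: λ₁ = 4.764π² ≈ 47.019.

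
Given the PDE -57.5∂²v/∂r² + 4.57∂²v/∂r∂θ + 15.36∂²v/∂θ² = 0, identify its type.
The second-order coefficients are A = -57.5, B = 4.57, C = 15.36. Since B² - 4AC = 3553.6849 > 0, this is a hyperbolic PDE.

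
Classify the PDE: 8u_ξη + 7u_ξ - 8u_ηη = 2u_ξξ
Rewriting in standard form: -2u_ξξ + 8u_ξη - 8u_ηη + 7u_ξ = 0. A = -2, B = 8, C = -8. Discriminant B² - 4AC = 0. Since 0 = 0, parabolic.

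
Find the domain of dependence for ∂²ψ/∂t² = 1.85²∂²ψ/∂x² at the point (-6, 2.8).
Domain of dependence: [-11.18, -0.82]. Signals travel at speed 1.85, so data within |x - -6| ≤ 1.85·2.8 = 5.18 can reach the point.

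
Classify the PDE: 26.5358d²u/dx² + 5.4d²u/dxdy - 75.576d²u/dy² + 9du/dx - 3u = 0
A = 26.5358, B = 5.4, C = -75.576. Discriminant B² - 4AC = 8051.0384832. Since 8051.0384832 > 0, hyperbolic.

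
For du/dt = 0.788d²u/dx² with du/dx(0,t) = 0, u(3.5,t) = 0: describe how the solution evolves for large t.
u → 0. Heat escapes through the Dirichlet boundary.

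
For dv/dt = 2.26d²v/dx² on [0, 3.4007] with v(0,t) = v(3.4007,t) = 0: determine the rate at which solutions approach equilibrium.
Eigenvalues: λₙ = 2.26n²π²/3.4007².
First three modes:
  n=1: λ₁ = 2.26π²/3.4007² ≈ 1.929
  n=2: λ₂ = 9.04π²/3.4007² ≈ 7.715 (4× faster decay)
  n=3: λ₃ = 20.34π²/3.4007² ≈ 17.359 (9× faster decay)
As t → ∞, higher modes decay exponentially faster. The n=1 mode dominates: v ~ c₁ sin(πx/3.4007) e^{-λ₁t}.
Decay rate: λ₁ = 2.26π²/3.4007² ≈ 1.929.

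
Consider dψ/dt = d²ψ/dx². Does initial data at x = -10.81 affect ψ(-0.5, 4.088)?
Yes, for any finite x. The heat equation has infinite propagation speed, so all initial data affects all points at any t > 0.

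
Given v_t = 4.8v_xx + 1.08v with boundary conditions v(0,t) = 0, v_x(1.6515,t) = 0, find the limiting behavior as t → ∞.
v → 0. Diffusion dominates reaction (r=1.08 < κπ²/(4L²)≈4.34); solution decays.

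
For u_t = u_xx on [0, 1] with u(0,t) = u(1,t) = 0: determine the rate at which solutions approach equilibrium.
Eigenvalues: λₙ = n²π².
First three modes:
  n=1: λ₁ = π² ≈ 9.87
  n=2: λ₂ = 4π² ≈ 39.478 (4× faster decay)
  n=3: λ₃ = 9π² ≈ 88.826 (9× faster decay)
As t → ∞, higher modes decay exponentially faster. The n=1 mode dominates: u ~ c₁ sin(πx) e^{-λ₁t}.
Decay rate: λ₁ = π² ≈ 9.87.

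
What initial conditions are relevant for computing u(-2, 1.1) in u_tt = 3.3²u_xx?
Domain of dependence: [-5.63, 1.63]. Signals travel at speed 3.3, so data within |x - -2| ≤ 3.3·1.1 = 3.63 can reach the point.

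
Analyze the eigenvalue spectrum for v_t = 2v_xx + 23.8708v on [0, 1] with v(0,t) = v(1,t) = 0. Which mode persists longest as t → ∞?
Eigenvalues: λₙ = 2n²π²/1² - 23.8708.
First three modes:
  n=1: λ₁ = 2π² - 23.8708 ≈ -4.132
  n=2: λ₂ = 8π² - 23.8708 ≈ 55.086
  n=3: λ₃ = 18π² - 23.8708 ≈ 153.782
Since 2π² ≈ 19.739 < 23.8708, λ₁ < 0.
The n=1 mode grows fastest (−λₙ is largest for n=1) → dominates.
Asymptotic: v ~ c₁ sin(πx/1) e^{4.132t} (exponential growth at rate −λ₁ ≈ 4.132).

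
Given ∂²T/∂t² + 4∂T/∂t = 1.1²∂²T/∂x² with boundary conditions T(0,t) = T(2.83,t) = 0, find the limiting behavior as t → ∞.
T → 0. Damping (γ=4) dissipates energy; oscillations decay exponentially.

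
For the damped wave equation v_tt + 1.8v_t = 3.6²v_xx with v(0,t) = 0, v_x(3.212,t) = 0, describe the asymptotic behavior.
v → 0. Damping (γ=1.8) dissipates energy; oscillations decay exponentially.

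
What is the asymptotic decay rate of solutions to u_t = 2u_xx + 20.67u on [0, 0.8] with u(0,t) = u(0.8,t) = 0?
Eigenvalues: λₙ = 2n²π²/0.8² - 20.67.
First three modes:
  n=1: λ₁ = 2π²/0.8² - 20.67 ≈ 10.173
  n=2: λ₂ = 8π²/0.8² - 20.67 ≈ 102.7
  n=3: λ₃ = 18π²/0.8² - 20.67 ≈ 256.913
Since 2π²/0.8² ≈ 30.843 > 20.67, all λₙ > 0.
The n=1 mode decays slowest → dominates as t → ∞.
Asymptotic: u ~ c₁ sin(πx/0.8) e^{-λ₁t} with decay rate λ₁ ≈ 10.173.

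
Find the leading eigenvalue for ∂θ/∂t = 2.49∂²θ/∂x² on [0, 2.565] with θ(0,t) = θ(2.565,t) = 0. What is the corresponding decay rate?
Eigenvalues: λₙ = 2.49n²π²/2.565².
First three modes:
  n=1: λ₁ = 2.49π²/2.565² ≈ 3.735
  n=2: λ₂ = 9.96π²/2.565² ≈ 14.941 (4× faster decay)
  n=3: λ₃ = 22.41π²/2.565² ≈ 33.618 (9× faster decay)
As t → ∞, higher modes decay exponentially faster. The n=1 mode dominates: θ ~ c₁ sin(πx/2.565) e^{-λ₁t}.
Decay rate: λ₁ = 2.49π²/2.565² ≈ 3.735.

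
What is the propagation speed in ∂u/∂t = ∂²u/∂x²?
Infinite. The heat equation is parabolic, not hyperbolic, so disturbances propagate instantly.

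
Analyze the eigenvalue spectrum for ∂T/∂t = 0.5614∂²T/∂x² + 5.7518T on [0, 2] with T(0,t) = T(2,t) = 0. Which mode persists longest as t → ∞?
Eigenvalues: λₙ = 0.5614n²π²/2² - 5.7518.
First three modes:
  n=1: λ₁ = 0.5614π²/2² - 5.7518 ≈ -4.367
  n=2: λ₂ = 2.2456π²/2² - 5.7518 ≈ -0.211
  n=3: λ₃ = 5.0526π²/2² - 5.7518 ≈ 6.715
Since 0.5614π²/2² ≈ 1.385 < 5.7518, λ₁ < 0.
The n=1 mode grows fastest (−λₙ is largest for n=1) → dominates.
Asymptotic: T ~ c₁ sin(πx/2) e^{4.367t} (exponential growth at rate −λ₁ ≈ 4.367).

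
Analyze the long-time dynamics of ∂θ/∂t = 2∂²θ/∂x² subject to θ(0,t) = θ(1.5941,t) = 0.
Long-time behavior: θ → 0. Heat diffuses out through both boundaries.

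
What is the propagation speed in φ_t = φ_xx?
Infinite. The heat equation is parabolic, not hyperbolic, so disturbances propagate instantly.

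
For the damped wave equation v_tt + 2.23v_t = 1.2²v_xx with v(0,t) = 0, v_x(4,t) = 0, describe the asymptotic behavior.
v → 0. Damping (γ=2.23) dissipates energy; oscillations decay exponentially.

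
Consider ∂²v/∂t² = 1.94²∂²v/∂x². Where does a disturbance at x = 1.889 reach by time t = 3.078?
Domain of influence: [-4.08232, 7.86032]. Data at x = 1.889 spreads outward at speed 1.94.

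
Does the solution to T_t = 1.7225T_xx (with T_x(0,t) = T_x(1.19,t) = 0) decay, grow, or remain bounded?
T → constant (steady state). Heat is conserved (no flux at boundaries); solution approaches the spatial average.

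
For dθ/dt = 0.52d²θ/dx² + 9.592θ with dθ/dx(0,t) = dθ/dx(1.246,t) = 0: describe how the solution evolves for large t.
θ grows unboundedly. With Neumann BCs the constant mode has diffusion eigenvalue 0, so any r > 0 makes it grow like e^(9.592t); solution grows exponentially.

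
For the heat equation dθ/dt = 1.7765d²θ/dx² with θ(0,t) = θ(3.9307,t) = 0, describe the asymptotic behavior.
θ → 0. Heat diffuses out through both boundaries.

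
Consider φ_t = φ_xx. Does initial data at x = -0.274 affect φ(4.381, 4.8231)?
Yes, for any finite x. The heat equation has infinite propagation speed, so all initial data affects all points at any t > 0.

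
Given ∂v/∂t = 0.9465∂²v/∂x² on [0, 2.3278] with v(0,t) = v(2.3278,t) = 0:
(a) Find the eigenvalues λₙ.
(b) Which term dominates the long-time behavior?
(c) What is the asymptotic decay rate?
Eigenvalues: λₙ = 0.9465n²π²/2.3278².
First three modes:
  n=1: λ₁ = 0.9465π²/2.3278² ≈ 1.724
  n=2: λ₂ = 3.786π²/2.3278² ≈ 6.896 (4× faster decay)
  n=3: λ₃ = 8.5185π²/2.3278² ≈ 15.516 (9× faster decay)
As t → ∞, higher modes decay exponentially faster. The n=1 mode dominates: v ~ c₁ sin(πx/2.3278) e^{-λ₁t}.
Decay rate: λ₁ = 0.9465π²/2.3278² ≈ 1.724.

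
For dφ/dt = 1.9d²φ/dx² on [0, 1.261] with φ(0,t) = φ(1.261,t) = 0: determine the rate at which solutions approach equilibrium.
Eigenvalues: λₙ = 1.9n²π²/1.261².
First three modes:
  n=1: λ₁ = 1.9π²/1.261² ≈ 11.793
  n=2: λ₂ = 7.6π²/1.261² ≈ 47.172 (4× faster decay)
  n=3: λ₃ = 17.1π²/1.261² ≈ 106.137 (9× faster decay)
As t → ∞, higher modes decay exponentially faster. The n=1 mode dominates: φ ~ c₁ sin(πx/1.261) e^{-λ₁t}.
Decay rate: λ₁ = 1.9π²/1.261² ≈ 11.793.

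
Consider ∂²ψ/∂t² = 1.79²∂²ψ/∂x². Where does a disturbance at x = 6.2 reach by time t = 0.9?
Domain of influence: [4.589, 7.811]. Data at x = 6.2 spreads outward at speed 1.79.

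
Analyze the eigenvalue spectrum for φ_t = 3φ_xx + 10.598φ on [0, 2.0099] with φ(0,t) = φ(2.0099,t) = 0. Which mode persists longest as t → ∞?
Eigenvalues: λₙ = 3n²π²/2.0099² - 10.598.
First three modes:
  n=1: λ₁ = 3π²/2.0099² - 10.598 ≈ -3.269
  n=2: λ₂ = 12π²/2.0099² - 10.598 ≈ 18.72
  n=3: λ₃ = 27π²/2.0099² - 10.598 ≈ 55.367
Since 3π²/2.0099² ≈ 7.329 < 10.598, λ₁ < 0.
The n=1 mode grows fastest (−λₙ is largest for n=1) → dominates.
Asymptotic: φ ~ c₁ sin(πx/2.0099) e^{3.269t} (exponential growth at rate −λ₁ ≈ 3.269).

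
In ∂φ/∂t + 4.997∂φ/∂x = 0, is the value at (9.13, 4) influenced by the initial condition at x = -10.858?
Yes. The characteristic through (9.13, 4) passes through x = -10.858.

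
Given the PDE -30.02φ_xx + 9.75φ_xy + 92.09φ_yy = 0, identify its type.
The second-order coefficients are A = -30.02, B = 9.75, C = 92.09. Since B² - 4AC = 11153.2297 > 0, this is a hyperbolic PDE.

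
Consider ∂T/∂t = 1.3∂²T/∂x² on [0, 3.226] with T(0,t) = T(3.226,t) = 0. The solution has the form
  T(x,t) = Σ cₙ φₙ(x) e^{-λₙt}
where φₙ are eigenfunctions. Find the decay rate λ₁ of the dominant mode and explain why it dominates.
Eigenvalues: λₙ = 1.3n²π²/3.226².
First three modes:
  n=1: λ₁ = 1.3π²/3.226² ≈ 1.233
  n=2: λ₂ = 5.2π²/3.226² ≈ 4.931 (4× faster decay)
  n=3: λ₃ = 11.7π²/3.226² ≈ 11.096 (9× faster decay)
As t → ∞, higher modes decay exponentially faster. The n=1 mode dominates: T ~ c₁ sin(πx/3.226) e^{-λ₁t}.
Decay rate: λ₁ = 1.3π²/3.226² ≈ 1.233.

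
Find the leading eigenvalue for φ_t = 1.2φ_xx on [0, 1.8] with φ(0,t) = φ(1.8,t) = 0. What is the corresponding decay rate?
Eigenvalues: λₙ = 1.2n²π²/1.8².
First three modes:
  n=1: λ₁ = 1.2π²/1.8² ≈ 3.655
  n=2: λ₂ = 4.8π²/1.8² ≈ 14.622 (4× faster decay)
  n=3: λ₃ = 10.8π²/1.8² ≈ 32.899 (9× faster decay)
As t → ∞, higher modes decay exponentially faster. The n=1 mode dominates: φ ~ c₁ sin(πx/1.8) e^{-λ₁t}.
Decay rate: λ₁ = 1.2π²/1.8² ≈ 3.655.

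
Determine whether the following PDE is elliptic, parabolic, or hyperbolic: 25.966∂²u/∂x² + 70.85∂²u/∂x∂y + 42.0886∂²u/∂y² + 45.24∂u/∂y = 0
Coefficients: A = 25.966, B = 70.85, C = 42.0886. B² - 4AC = 648.2321496, which is positive, so the equation is hyperbolic.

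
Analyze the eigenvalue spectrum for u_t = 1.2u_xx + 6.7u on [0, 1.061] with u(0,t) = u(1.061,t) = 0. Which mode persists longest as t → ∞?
Eigenvalues: λₙ = 1.2n²π²/1.061² - 6.7.
First three modes:
  n=1: λ₁ = 1.2π²/1.061² - 6.7 ≈ 3.821
  n=2: λ₂ = 4.8π²/1.061² - 6.7 ≈ 35.383
  n=3: λ₃ = 10.8π²/1.061² - 6.7 ≈ 87.988
Since 1.2π²/1.061² ≈ 10.521 > 6.7, all λₙ > 0.
The n=1 mode decays slowest → dominates as t → ∞.
Asymptotic: u ~ c₁ sin(πx/1.061) e^{-λ₁t} with decay rate λ₁ ≈ 3.821.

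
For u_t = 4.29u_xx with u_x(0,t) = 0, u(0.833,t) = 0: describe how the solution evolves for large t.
u → 0. Heat escapes through the Dirichlet boundary.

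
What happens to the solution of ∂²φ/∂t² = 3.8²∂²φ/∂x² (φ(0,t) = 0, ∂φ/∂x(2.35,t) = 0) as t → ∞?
φ oscillates (no decay). Energy is conserved; the solution oscillates indefinitely as standing waves.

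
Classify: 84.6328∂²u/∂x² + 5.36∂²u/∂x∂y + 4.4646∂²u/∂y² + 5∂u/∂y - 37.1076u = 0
Elliptic (discriminant = -1482.67679552).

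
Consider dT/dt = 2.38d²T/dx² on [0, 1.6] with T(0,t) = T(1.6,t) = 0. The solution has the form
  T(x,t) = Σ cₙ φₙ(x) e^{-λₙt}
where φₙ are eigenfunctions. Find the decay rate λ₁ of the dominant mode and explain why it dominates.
Eigenvalues: λₙ = 2.38n²π²/1.6².
First three modes:
  n=1: λ₁ = 2.38π²/1.6² ≈ 9.176
  n=2: λ₂ = 9.52π²/1.6² ≈ 36.703 (4× faster decay)
  n=3: λ₃ = 21.42π²/1.6² ≈ 82.581 (9× faster decay)
As t → ∞, higher modes decay exponentially faster. The n=1 mode dominates: T ~ c₁ sin(πx/1.6) e^{-λ₁t}.
Decay rate: λ₁ = 2.38π²/1.6² ≈ 9.176.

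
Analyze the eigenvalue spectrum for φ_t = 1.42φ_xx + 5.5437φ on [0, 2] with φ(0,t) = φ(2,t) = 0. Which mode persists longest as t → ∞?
Eigenvalues: λₙ = 1.42n²π²/2² - 5.5437.
First three modes:
  n=1: λ₁ = 1.42π²/2² - 5.5437 ≈ -2.04
  n=2: λ₂ = 5.68π²/2² - 5.5437 ≈ 8.471
  n=3: λ₃ = 12.78π²/2² - 5.5437 ≈ 25.99
Since 1.42π²/2² ≈ 3.504 < 5.5437, λ₁ < 0.
The n=1 mode grows fastest (−λₙ is largest for n=1) → dominates.
Asymptotic: φ ~ c₁ sin(πx/2) e^{2.04t} (exponential growth at rate −λ₁ ≈ 2.04).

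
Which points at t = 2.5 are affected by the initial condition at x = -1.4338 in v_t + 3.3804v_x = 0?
At x = 7.0172. The characteristic carries data from (-1.4338, 0) to (7.0172, 2.5).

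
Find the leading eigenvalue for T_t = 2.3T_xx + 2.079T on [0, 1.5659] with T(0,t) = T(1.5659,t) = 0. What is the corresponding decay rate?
Eigenvalues: λₙ = 2.3n²π²/1.5659² - 2.079.
First three modes:
  n=1: λ₁ = 2.3π²/1.5659² - 2.079 ≈ 7.179
  n=2: λ₂ = 9.2π²/1.5659² - 2.079 ≈ 34.951
  n=3: λ₃ = 20.7π²/1.5659² - 2.079 ≈ 81.24
Since 2.3π²/1.5659² ≈ 9.258 > 2.079, all λₙ > 0.
The n=1 mode decays slowest → dominates as t → ∞.
Asymptotic: T ~ c₁ sin(πx/1.5659) e^{-λ₁t} with decay rate λ₁ ≈ 7.179.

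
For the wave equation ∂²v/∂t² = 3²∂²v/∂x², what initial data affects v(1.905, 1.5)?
Domain of dependence: [-2.595, 6.405]. Signals travel at speed 3, so data within |x - 1.905| ≤ 3·1.5 = 4.5 can reach the point.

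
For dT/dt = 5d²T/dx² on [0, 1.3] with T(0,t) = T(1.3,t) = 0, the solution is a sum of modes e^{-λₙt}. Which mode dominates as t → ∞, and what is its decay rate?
Eigenvalues: λₙ = 5n²π²/1.3².
First three modes:
  n=1: λ₁ = 5π²/1.3² ≈ 29.2
  n=2: λ₂ = 20π²/1.3² ≈ 116.8 (4× faster decay)
  n=3: λ₃ = 45π²/1.3² ≈ 262.8 (9× faster decay)
As t → ∞, higher modes decay exponentially faster. The n=1 mode dominates: T ~ c₁ sin(πx/1.3) e^{-λ₁t}.
Decay rate: λ₁ = 5π²/1.3² ≈ 29.2.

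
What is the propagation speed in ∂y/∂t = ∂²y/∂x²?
Infinite. The heat equation is parabolic, not hyperbolic, so disturbances propagate instantly.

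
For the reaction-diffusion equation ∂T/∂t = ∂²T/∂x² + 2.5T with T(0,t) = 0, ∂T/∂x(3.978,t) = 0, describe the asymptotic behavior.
T grows unboundedly. Reaction dominates diffusion (r=2.5 > κπ²/(4L²)≈0.16); solution grows exponentially.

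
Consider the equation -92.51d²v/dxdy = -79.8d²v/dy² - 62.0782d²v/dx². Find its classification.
Rewriting in standard form: 62.0782d²v/dx² - 92.51d²v/dxdy + 79.8d²v/dy² = 0. Elliptic. (A = 62.0782, B = -92.51, C = 79.8 gives B² - 4AC = -11257.26134.)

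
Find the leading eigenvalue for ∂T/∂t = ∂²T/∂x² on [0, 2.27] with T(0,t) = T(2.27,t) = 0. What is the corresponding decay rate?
Eigenvalues: λₙ = n²π²/2.27².
First three modes:
  n=1: λ₁ = π²/2.27² ≈ 1.915
  n=2: λ₂ = 4π²/2.27² ≈ 7.661 (4× faster decay)
  n=3: λ₃ = 9π²/2.27² ≈ 17.238 (9× faster decay)
As t → ∞, higher modes decay exponentially faster. The n=1 mode dominates: T ~ c₁ sin(πx/2.27) e^{-λ₁t}.
Decay rate: λ₁ = π²/2.27² ≈ 1.915.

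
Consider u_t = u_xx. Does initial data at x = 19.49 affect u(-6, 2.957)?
Yes, for any finite x. The heat equation has infinite propagation speed, so all initial data affects all points at any t > 0.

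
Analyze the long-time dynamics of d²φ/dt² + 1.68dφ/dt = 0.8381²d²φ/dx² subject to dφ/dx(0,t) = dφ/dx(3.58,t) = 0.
Long-time behavior: φ → constant (steady state). Damping (γ=1.68) dissipates the nonconstant modes; with Neumann BCs the spatial average obeys M''+γM'=0 and tends to a finite limit.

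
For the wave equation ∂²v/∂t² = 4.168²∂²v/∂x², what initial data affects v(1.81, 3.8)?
Domain of dependence: [-14.0284, 17.6484]. Signals travel at speed 4.168, so data within |x - 1.81| ≤ 4.168·3.8 = 15.8384 can reach the point.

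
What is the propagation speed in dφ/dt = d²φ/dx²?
Infinite. The heat equation is parabolic, not hyperbolic, so disturbances propagate instantly.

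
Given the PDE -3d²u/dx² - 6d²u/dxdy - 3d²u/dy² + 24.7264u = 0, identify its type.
The second-order coefficients are A = -3, B = -6, C = -3. Since B² - 4AC = 0 = 0, this is a parabolic PDE.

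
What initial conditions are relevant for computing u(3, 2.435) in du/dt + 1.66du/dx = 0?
A single point: x = -1.0421. The characteristic through (3, 2.435) is x - 1.66t = const, so x = 3 - 1.66·2.435 = -1.0421.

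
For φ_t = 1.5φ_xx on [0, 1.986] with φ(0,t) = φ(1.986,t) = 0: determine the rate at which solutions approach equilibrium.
Eigenvalues: λₙ = 1.5n²π²/1.986².
First three modes:
  n=1: λ₁ = 1.5π²/1.986² ≈ 3.753
  n=2: λ₂ = 6π²/1.986² ≈ 15.014 (4× faster decay)
  n=3: λ₃ = 13.5π²/1.986² ≈ 33.781 (9× faster decay)
As t → ∞, higher modes decay exponentially faster. The n=1 mode dominates: φ ~ c₁ sin(πx/1.986) e^{-λ₁t}.
Decay rate: λ₁ = 1.5π²/1.986² ≈ 3.753.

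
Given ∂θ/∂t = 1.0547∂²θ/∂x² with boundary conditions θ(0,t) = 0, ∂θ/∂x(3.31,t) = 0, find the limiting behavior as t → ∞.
θ → 0. Heat escapes through the Dirichlet boundary.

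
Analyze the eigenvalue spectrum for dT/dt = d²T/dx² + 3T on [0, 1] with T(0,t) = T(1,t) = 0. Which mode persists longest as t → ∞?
Eigenvalues: λₙ = n²π²/1² - 3.
First three modes:
  n=1: λ₁ = π² - 3 ≈ 6.87
  n=2: λ₂ = 4π² - 3 ≈ 36.478
  n=3: λ₃ = 9π² - 3 ≈ 85.826
Since π² ≈ 9.87 > 3, all λₙ > 0.
The n=1 mode decays slowest → dominates as t → ∞.
Asymptotic: T ~ c₁ sin(πx/1) e^{-λ₁t} with decay rate λ₁ ≈ 6.87.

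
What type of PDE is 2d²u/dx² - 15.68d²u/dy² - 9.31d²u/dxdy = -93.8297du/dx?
Rewriting in standard form: 2d²u/dx² - 9.31d²u/dxdy - 15.68d²u/dy² + 93.8297du/dx = 0. With A = 2, B = -9.31, C = -15.68, the discriminant is 212.1161. This is a hyperbolic PDE.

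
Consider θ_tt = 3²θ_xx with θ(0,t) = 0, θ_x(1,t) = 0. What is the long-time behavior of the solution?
As t → ∞, θ oscillates (no decay). Energy is conserved; the solution oscillates indefinitely as standing waves.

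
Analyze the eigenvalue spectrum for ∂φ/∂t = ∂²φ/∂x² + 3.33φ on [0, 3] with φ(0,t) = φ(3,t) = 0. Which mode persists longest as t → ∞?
Eigenvalues: λₙ = n²π²/3² - 3.33.
First three modes:
  n=1: λ₁ = π²/3² - 3.33 ≈ -2.233
  n=2: λ₂ = 4π²/3² - 3.33 ≈ 1.056
  n=3: λ₃ = 9π²/3² - 3.33 ≈ 6.54
Since π²/3² ≈ 1.097 < 3.33, λ₁ < 0.
The n=1 mode grows fastest (−λₙ is largest for n=1) → dominates.
Asymptotic: φ ~ c₁ sin(πx/3) e^{2.233t} (exponential growth at rate −λ₁ ≈ 2.233).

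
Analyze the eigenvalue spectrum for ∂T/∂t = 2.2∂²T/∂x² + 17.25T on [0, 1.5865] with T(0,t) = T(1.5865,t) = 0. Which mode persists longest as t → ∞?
Eigenvalues: λₙ = 2.2n²π²/1.5865² - 17.25.
First three modes:
  n=1: λ₁ = 2.2π²/1.5865² - 17.25 ≈ -8.623
  n=2: λ₂ = 8.8π²/1.5865² - 17.25 ≈ 17.257
  n=3: λ₃ = 19.8π²/1.5865² - 17.25 ≈ 60.39
Since 2.2π²/1.5865² ≈ 8.627 < 17.25, λ₁ < 0.
The n=1 mode grows fastest (−λₙ is largest for n=1) → dominates.
Asymptotic: T ~ c₁ sin(πx/1.5865) e^{8.623t} (exponential growth at rate −λ₁ ≈ 8.623).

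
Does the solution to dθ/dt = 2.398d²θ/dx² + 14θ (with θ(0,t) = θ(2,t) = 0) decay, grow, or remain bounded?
θ grows unboundedly. Reaction dominates diffusion (r=14 > κπ²/L²≈5.92); solution grows exponentially.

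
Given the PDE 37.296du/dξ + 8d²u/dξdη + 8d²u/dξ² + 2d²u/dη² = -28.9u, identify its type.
Rewriting in standard form: 8d²u/dξ² + 8d²u/dξdη + 2d²u/dη² + 37.296du/dξ + 28.9u = 0. The second-order coefficients are A = 8, B = 8, C = 2. Since B² - 4AC = 0 = 0, this is a parabolic PDE.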